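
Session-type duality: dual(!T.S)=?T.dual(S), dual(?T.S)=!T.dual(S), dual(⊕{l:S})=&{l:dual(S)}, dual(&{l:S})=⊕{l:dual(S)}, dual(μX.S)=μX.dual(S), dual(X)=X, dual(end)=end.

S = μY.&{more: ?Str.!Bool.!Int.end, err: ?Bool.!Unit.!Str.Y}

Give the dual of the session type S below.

μY → μY  (binder kept)
  &{more,err} → ⊕{more,err}  (offer→select)
    • more:
      ?Str → !Str
        !Bool → ?Bool
          !Int → ?Int
            end ↦ end
    • err:
      ?Bool → !Bool
        !Unit → ?Unit
          !Str → ?Str
            Y ↦ Y

μY.⊕{more: !Str.?Bool.?Int.end, err: !Bool.?Unit.?Str.Y}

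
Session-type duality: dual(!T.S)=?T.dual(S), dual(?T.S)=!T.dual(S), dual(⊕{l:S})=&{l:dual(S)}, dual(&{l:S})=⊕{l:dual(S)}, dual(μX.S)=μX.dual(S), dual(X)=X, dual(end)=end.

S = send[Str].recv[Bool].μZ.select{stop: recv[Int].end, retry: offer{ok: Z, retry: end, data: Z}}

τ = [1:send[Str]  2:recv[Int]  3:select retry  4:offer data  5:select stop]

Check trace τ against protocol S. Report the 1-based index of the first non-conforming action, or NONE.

2

step 1: send[Str]  ✓  now at recv[Bool].μZ.…
step 2: got recv[Int], protocol expects recv[Bool]  ✗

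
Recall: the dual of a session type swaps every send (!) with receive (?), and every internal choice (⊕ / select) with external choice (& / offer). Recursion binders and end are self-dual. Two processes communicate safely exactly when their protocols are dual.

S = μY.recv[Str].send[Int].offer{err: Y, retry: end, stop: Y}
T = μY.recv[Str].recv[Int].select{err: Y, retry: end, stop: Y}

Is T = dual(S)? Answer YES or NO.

μY ‖ μY  ✓ (rec unchanged)
  recv[Str] ‖ recv[Str]  ✗ same direction on both sides — not dual

NO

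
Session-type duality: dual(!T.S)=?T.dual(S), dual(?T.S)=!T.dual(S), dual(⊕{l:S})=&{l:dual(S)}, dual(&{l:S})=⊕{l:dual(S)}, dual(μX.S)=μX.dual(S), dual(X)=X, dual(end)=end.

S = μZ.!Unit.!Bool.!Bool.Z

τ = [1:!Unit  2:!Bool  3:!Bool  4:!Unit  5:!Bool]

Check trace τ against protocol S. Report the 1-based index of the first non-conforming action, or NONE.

NONE

@1 !Unit  ok  residual = !Bool.!Bool.μZ.…
@2 !Bool  ok  residual = !Bool.μZ.…
@3 !Bool  ok  residual = μZ.…
@4 !Unit  ok  residual = !Bool.!Bool.μZ.…
@5 !Bool  ok  residual = !Bool.μZ.…
trace exhausted — no violation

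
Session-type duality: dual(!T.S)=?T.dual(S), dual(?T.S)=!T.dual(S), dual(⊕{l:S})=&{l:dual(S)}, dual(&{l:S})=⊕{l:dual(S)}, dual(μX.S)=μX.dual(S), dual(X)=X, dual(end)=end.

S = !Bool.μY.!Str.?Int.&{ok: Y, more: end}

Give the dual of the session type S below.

?Bool.μY.?Str.!Int.⊕{ok: Y, more: end}

!Bool = ?Bool
  μY = μY  (rec unchanged)
    !Str = ?Str
      ?Int = !Int
        &{ok,more} = ⊕{ok,more}  (offer→select)
          case ok:
            Y ↦ Y
          case more:
            end ↦ end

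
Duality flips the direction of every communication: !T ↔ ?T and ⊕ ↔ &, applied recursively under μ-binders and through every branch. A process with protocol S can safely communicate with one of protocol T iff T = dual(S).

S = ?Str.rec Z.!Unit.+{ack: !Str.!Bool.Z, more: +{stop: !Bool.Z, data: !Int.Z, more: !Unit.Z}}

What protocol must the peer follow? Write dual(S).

?Str = !Str
  rec Z = rec Z  (μ self-dual)
    !Unit = ?Unit
      +{ack,more} = &{ack,more}  (internal→external)
        • ack:
          !Str = ?Str
            !Bool = ?Bool
              dual(Z) = Z
        • more:
          +{stop,data,more} = &{stop,data,more}  (internal→external)
            • stop:
              !Bool = ?Bool
                dual(Z) = Z
            • data:
              !Int = ?Int
                dual(Z) = Z
            • more:
              !Unit = ?Unit
                dual(Z) = Z

!Str.rec Z.?Unit.&{ack: ?Str.?Bool.Z, more: &{stop: ?Bool.Z, data: ?Int.Z, more: ?Unit.Z}}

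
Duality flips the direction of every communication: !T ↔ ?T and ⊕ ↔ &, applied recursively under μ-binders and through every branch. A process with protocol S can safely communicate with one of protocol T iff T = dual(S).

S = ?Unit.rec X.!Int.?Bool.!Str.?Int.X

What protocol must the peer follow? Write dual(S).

!Unit.rec X.?Int.!Bool.?Str.!Int.X

?Unit → !Unit
  rec X → rec X  (μ self-dual)
    !Int → ?Int
      ?Bool → !Bool
        !Str → ?Str
          ?Int → !Int
            dual(X) = X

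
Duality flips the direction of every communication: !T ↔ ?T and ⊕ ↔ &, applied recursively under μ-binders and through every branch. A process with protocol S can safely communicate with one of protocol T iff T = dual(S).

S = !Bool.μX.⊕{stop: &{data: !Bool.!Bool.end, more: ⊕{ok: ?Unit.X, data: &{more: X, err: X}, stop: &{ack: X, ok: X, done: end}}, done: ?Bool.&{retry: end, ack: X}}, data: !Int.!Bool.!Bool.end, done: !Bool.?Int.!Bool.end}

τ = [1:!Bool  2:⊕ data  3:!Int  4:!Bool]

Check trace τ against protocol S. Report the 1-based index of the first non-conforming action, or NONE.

NONE

[1] !Bool  ok  now at μX.…
[2] ⊕ data  ok  now at !Int.!Bool.!Bool.end
[3] !Int  ok  now at !Bool.!Bool.end
[4] !Bool  ok  now at !Bool.end
trace exhausted — no violation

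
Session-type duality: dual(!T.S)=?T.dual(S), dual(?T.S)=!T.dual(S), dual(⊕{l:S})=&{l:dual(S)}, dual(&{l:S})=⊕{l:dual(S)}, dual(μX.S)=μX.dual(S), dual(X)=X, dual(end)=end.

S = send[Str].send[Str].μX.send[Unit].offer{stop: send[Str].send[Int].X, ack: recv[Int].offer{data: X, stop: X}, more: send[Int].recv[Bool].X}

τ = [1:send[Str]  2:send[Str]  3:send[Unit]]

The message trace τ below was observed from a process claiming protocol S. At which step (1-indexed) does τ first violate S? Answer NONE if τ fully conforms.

NONE

[1] send[Str]  ✓  residual = send[Str].μX.…
[2] send[Str]  ✓  residual = μX.…
[3] send[Unit]  ✓  residual = offer{stop: send[Str].send[Int].μX.…, ack: recv[Int].offer{data: μX.…, stop: μX.…}, more: send[Int].recv[Bool].μX.…}
trace exhausted — no violation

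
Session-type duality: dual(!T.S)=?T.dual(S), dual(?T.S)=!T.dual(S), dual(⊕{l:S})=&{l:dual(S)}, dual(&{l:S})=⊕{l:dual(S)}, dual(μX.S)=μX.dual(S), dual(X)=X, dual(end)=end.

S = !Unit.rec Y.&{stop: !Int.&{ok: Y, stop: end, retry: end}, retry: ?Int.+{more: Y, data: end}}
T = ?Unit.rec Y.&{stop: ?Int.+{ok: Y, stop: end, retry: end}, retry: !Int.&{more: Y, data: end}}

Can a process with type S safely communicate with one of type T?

NO

!Unit vs ?Unit  ✓
  rec Y vs rec Y  ✓ (μ self-dual)
    &{stop,retry} vs &{stop,retry}  ✗ choice polarity not flipped — not dual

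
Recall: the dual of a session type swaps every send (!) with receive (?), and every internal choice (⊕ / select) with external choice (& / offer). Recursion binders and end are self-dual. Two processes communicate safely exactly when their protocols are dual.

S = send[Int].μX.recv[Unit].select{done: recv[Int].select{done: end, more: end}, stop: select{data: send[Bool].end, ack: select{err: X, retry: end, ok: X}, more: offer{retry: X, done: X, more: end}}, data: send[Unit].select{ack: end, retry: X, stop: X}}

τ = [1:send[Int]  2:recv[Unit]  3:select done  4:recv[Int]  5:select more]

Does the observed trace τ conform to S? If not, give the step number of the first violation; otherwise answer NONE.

@1 send[Int]  ✓  residual = μX.…
@2 recv[Unit]  ✓  residual = select{done: recv[Int].select{done: end, more: end}, stop: select{data: send[Bool].end, ack: select{err: μX.…, retry: end, ok: μX.…}, more: offer{retry: μX.…, done: μX.…, more: end}}, data: send[Unit].select{ack: end, retry: μX.…, stop: μX.…}}
@3 select done  ✓  residual = recv[Int].select{done: end, more: end}
@4 recv[Int]  ✓  residual = select{done: end, more: end}
@5 select more  ✓  residual = end
τ conforms to S (length 5)

NONE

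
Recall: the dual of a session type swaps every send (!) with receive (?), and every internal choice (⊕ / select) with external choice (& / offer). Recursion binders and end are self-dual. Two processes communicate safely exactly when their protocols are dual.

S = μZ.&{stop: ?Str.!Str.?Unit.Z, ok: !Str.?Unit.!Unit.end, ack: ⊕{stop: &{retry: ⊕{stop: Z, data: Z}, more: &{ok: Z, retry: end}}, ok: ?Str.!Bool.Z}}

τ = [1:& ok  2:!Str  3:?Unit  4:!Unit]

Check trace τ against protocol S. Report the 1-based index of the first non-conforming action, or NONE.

[1] & ok  match  residual = !Str.?Unit.!Unit.end
[2] !Str  match  residual = ?Unit.!Unit.end
[3] ?Unit  match  residual = !Unit.end
[4] !Unit  match  residual = end
trace exhausted — no violation

NONE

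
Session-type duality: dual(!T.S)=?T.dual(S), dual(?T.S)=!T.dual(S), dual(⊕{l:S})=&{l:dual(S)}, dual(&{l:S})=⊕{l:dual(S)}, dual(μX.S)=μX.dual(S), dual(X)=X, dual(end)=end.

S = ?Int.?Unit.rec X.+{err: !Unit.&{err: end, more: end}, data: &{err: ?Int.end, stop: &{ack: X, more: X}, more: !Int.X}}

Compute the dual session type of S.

?Int → !Int
  ?Unit → !Unit
    rec X → rec X  (μ self-dual)
      +{err,data} → &{err,data}  (select→offer)
        • err:
          !Unit → ?Unit
            &{err,more} → +{err,more}  (external→internal)
              • err:
                dual(end) = end
              • more:
                dual(end) = end
        • data:
          &{err,stop,more} → +{err,stop,more}  (external→internal)
            • err:
              ?Int → !Int
                dual(end) = end
            • stop:
              &{ack,more} → +{ack,more}  (external→internal)
                • ack:
                  dual(X) = X
                • more:
                  dual(X) = X
            • more:
              !Int → ?Int
                dual(X) = X

!Int.!Unit.rec X.&{err: ?Unit.+{err: end, more: end}, data: +{err: !Int.end, stop: +{ack: X, more: X}, more: ?Int.X}}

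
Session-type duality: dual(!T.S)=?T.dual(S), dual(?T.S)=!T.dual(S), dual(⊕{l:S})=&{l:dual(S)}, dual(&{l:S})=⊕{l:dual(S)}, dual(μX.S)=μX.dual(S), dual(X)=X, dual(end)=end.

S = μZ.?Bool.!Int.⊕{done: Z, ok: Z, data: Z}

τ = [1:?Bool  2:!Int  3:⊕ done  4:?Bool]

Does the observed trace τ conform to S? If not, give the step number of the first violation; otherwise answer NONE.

NONE

[1] ?Bool  ✓  now at !Int.⊕{done: μZ.…, ok: μZ.…, data: μZ.…}
[2] !Int  ✓  now at ⊕{done: μZ.…, ok: μZ.…, data: μZ.…}
[3] ⊕ done  ✓  now at μZ.…
[4] ?Bool  ✓  now at !Int.⊕{done: μZ.…, ok: μZ.…, data: μZ.…}
all 4 steps conform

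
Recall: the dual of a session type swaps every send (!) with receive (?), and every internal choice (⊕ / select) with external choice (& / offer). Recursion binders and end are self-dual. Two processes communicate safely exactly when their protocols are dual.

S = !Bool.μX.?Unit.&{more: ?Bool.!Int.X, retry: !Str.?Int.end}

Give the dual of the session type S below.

!Bool → ?Bool
  μX → μX  (rec unchanged)
    ?Unit → !Unit
      &{more,retry} → ⊕{more,retry}  (offer→select)
        • more:
          ?Bool → !Bool
            !Int → ?Int
              X self-dual
        • retry:
          !Str → ?Str
            ?Int → !Int
              end self-dual

?Bool.μX.!Unit.⊕{more: !Bool.?Int.X, retry: ?Str.!Int.end}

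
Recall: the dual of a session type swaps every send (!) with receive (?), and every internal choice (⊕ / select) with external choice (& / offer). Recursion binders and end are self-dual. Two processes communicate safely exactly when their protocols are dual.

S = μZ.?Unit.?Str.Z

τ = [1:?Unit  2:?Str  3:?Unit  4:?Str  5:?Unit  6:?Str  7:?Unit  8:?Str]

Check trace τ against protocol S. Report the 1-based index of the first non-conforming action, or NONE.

[1] ?Unit  match  now at ?Str.μZ.…
[2] ?Str  match  now at μZ.…
[3] ?Unit  match  now at ?Str.μZ.…
[4] ?Str  match  now at μZ.…
[5] ?Unit  match  now at ?Str.μZ.…
[6] ?Str  match  now at μZ.…
[7] ?Unit  match  now at ?Str.μZ.…
[8] ?Str  match  now at μZ.…
all 8 steps conform

NONE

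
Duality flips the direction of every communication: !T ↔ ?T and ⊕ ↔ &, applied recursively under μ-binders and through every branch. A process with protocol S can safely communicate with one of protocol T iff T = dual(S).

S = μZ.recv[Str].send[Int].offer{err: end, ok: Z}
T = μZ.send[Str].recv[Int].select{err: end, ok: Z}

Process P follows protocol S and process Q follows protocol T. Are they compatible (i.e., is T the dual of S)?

YES

μZ | μZ  match (rec unchanged)
  recv[Str] | send[Str]  match
    send[Int] | recv[Int]  match
      offer{err,ok} | select{err,ok}  match same labels
        [err]
          end | end  match
        [ok]
          Z | Z  match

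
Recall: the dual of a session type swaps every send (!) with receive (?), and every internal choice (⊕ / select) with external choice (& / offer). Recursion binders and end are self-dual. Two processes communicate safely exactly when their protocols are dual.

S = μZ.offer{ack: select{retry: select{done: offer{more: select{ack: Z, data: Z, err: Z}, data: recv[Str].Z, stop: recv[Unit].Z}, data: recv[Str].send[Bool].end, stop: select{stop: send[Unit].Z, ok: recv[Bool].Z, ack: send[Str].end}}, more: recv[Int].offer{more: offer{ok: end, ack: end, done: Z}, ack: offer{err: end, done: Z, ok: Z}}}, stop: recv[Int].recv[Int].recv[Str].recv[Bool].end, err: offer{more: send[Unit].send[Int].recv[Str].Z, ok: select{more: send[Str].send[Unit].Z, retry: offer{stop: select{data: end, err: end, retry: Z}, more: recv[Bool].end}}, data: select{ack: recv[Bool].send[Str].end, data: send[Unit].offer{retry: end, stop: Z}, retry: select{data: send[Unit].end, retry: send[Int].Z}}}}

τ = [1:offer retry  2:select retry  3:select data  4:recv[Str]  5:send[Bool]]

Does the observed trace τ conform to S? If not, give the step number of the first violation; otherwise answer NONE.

1

step 1: got offer retry, protocol expects offer ack or offer stop or offer err  ✗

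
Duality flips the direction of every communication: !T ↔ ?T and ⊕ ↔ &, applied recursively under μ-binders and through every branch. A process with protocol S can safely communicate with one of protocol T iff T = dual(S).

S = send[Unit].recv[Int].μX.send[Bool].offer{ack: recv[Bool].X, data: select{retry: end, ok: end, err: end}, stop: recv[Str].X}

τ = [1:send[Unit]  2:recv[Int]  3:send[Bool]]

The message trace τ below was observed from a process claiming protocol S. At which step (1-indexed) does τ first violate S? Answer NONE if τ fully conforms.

step 1: send[Unit]  ok  residual = recv[Int].μX.…
step 2: recv[Int]  ok  residual = μX.…
step 3: send[Bool]  ok  residual = offer{ack: recv[Bool].μX.…, data: select{retry: end, ok: end, err: end}, stop: recv[Str].μX.…}
trace exhausted — no violation

NONE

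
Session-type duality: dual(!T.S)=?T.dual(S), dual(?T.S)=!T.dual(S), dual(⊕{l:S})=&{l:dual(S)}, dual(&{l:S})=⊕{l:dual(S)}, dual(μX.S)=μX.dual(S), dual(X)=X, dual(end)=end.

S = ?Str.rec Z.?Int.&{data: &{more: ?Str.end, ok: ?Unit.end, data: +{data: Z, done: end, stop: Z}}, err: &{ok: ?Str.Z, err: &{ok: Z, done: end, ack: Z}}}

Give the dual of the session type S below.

?Str ↦ !Str
  rec Z ↦ rec Z  (rec unchanged)
    ?Int ↦ !Int
      &{data,err} ↦ +{data,err}  (offer→select)
        • data:
          &{more,ok,data} ↦ +{more,ok,data}  (offer→select)
            • more:
              ?Str ↦ !Str
                dual(end) = end
            • ok:
              ?Unit ↦ !Unit
                dual(end) = end
            • data:
              +{data,done,stop} ↦ &{data,done,stop}  (select→offer)
                • data:
                  dual(Z) = Z
                • done:
                  dual(end) = end
                • stop:
                  dual(Z) = Z
        • err:
          &{ok,err} ↦ +{ok,err}  (offer→select)
            • ok:
              ?Str ↦ !Str
                dual(Z) = Z
            • err:
              &{ok,done,ack} ↦ +{ok,done,ack}  (offer→select)
                • ok:
                  dual(Z) = Z
                • done:
                  dual(end) = end
                • ack:
                  dual(Z) = Z

!Str.rec Z.!Int.+{data: +{more: !Str.end, ok: !Unit.end, data: &{data: Z, done: end, stop: Z}}, err: +{ok: !Str.Z, err: +{ok: Z, done: end, ack: Z}}}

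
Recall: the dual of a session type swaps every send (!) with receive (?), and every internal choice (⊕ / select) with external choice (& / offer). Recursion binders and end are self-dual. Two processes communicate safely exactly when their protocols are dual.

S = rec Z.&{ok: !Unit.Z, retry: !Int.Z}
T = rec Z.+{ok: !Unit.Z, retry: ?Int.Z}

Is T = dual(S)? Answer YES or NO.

rec Z vs rec Z  ok (binder kept)
  &{ok,retry} vs +{ok,retry}  ok labels match
    • ok:
      !Unit vs !Unit  ✗ same direction on both sides — not dual

NO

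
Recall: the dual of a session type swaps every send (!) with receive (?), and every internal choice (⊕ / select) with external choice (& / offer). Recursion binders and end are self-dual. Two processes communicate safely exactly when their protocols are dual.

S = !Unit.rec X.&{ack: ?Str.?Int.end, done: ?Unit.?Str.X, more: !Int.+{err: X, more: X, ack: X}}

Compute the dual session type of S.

!Unit → ?Unit
  rec X → rec X  (binder kept)
    &{ack,done,more} → +{ack,done,more}  (offer→select)
      • ack:
        ?Str → !Str
          ?Int → !Int
            end self-dual
      • done:
        ?Unit → !Unit
          ?Str → !Str
            X self-dual
      • more:
        !Int → ?Int
          +{err,more,ack} → &{err,more,ack}  (internal→external)
            • err:
              X self-dual
            • more:
              X self-dual
            • ack:
              X self-dual

?Unit.rec X.+{ack: !Str.!Int.end, done: !Unit.!Str.X, more: ?Int.&{err: X, more: X, ack: X}}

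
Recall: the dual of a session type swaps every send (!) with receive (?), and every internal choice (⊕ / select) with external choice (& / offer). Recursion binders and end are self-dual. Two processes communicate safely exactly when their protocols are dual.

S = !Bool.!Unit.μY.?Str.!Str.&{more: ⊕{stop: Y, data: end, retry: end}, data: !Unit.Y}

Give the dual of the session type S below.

!Bool = ?Bool
  !Unit = ?Unit
    μY = μY  (μ self-dual)
      ?Str = !Str
        !Str = ?Str
          &{more,data} = ⊕{more,data}  (external→internal)
            • more:
              ⊕{stop,data,retry} = &{stop,data,retry}  (⊕→&)
                • stop:
                  Y self-dual
                • data:
                  end self-dual
                • retry:
                  end self-dual
            • data:
              !Unit = ?Unit
                Y self-dual

?Bool.?Unit.μY.!Str.?Str.⊕{more: &{stop: Y, data: end, retry: end}, data: ?Unit.Y}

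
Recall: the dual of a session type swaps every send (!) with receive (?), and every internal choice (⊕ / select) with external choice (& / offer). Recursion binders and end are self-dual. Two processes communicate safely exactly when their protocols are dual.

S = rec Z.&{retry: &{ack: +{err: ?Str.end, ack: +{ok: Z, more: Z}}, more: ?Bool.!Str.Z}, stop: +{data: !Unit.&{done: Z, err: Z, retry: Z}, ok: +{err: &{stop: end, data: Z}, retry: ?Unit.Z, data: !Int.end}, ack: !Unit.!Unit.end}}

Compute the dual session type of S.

rec Z.+{retry: +{ack: &{err: !Str.end, ack: &{ok: Z, more: Z}}, more: !Bool.?Str.Z}, stop: &{data: ?Unit.+{done: Z, err: Z, retry: Z}, ok: &{err: +{stop: end, data: Z}, retry: !Unit.Z, data: ?Int.end}, ack: ?Unit.?Unit.end}}

rec Z = rec Z  (rec unchanged)
  &{retry,stop} = +{retry,stop}  (&→⊕)
    case retry:
      &{ack,more} = +{ack,more}  (&→⊕)
        case ack:
          +{err,ack} = &{err,ack}  (internal→external)
            case err:
              ?Str = !Str
                dual(end) = end
            case ack:
              +{ok,more} = &{ok,more}  (internal→external)
                case ok:
                  dual(Z) = Z
                case more:
                  dual(Z) = Z
        case more:
          ?Bool = !Bool
            !Str = ?Str
              dual(Z) = Z
    case stop:
      +{data,ok,ack} = &{data,ok,ack}  (internal→external)
        case data:
          !Unit = ?Unit
            &{done,err,retry} = +{done,err,retry}  (&→⊕)
              case done:
                dual(Z) = Z
              case err:
                dual(Z) = Z
              case retry:
                dual(Z) = Z
        case ok:
          +{err,retry,data} = &{err,retry,data}  (internal→external)
            case err:
              &{stop,data} = +{stop,data}  (&→⊕)
                case stop:
                  dual(end) = end
                case data:
                  dual(Z) = Z
            case retry:
              ?Unit = !Unit
                dual(Z) = Z
            case data:
              !Int = ?Int
                dual(end) = end
        case ack:
          !Unit = ?Unit
            !Unit = ?Unit
              dual(end) = end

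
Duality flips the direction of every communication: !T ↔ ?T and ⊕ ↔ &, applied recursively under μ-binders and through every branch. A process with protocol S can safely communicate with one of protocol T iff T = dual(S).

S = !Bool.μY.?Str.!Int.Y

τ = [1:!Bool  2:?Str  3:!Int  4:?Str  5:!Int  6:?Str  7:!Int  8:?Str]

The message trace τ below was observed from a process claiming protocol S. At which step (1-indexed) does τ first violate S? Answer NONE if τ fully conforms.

[1] !Bool  match  cont: μY.…
[2] ?Str  match  cont: !Int.μY.…
[3] !Int  match  cont: μY.…
[4] ?Str  match  cont: !Int.μY.…
[5] !Int  match  cont: μY.…
[6] ?Str  match  cont: !Int.μY.…
[7] !Int  match  cont: μY.…
[8] ?Str  match  cont: !Int.μY.…
all 8 steps conform

NONE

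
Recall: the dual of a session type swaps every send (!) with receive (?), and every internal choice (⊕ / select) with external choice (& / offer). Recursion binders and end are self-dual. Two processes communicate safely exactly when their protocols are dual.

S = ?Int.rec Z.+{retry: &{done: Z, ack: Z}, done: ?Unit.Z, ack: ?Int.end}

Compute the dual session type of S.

?Int → !Int
  rec Z → rec Z  (rec unchanged)
    +{retry,done,ack} → &{retry,done,ack}  (⊕→&)
      • retry:
        &{done,ack} → +{done,ack}  (external→internal)
          • done:
            dual(Z) = Z
          • ack:
            dual(Z) = Z
      • done:
        ?Unit → !Unit
          dual(Z) = Z
      • ack:
        ?Int → !Int
          dual(end) = end

!Int.rec Z.&{retry: +{done: Z, ack: Z}, done: !Unit.Z, ack: !Int.end}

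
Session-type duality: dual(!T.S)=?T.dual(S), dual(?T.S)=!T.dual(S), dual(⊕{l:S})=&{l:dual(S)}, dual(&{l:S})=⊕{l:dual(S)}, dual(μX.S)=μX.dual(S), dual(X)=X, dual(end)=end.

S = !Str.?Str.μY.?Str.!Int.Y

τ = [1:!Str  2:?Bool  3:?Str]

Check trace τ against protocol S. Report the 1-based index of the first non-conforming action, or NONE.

2

step 1: !Str  ✓  cont: ?Str.μY.…
step 2: got ?Bool, protocol expects ?Str  ✗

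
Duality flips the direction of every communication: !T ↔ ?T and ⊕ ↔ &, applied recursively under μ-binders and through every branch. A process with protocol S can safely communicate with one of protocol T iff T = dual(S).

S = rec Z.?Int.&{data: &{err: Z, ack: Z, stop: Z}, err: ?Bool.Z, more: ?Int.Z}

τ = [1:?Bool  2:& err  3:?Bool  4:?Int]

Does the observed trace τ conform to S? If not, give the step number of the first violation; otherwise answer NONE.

@1 got ?Bool, protocol expects ?Int  ✗

1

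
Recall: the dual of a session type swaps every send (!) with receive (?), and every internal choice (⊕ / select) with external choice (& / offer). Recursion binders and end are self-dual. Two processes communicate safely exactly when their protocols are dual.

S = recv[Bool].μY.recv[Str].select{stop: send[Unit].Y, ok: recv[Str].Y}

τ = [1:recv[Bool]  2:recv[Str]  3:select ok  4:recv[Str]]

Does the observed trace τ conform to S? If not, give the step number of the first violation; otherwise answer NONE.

NONE

step 1: recv[Bool]  match  state: μY.…
step 2: recv[Str]  match  state: select{stop: send[Unit].μY.…, ok: recv[Str].μY.…}
step 3: select ok  match  state: recv[Str].μY.…
step 4: recv[Str]  match  state: μY.…
τ conforms to S (length 4)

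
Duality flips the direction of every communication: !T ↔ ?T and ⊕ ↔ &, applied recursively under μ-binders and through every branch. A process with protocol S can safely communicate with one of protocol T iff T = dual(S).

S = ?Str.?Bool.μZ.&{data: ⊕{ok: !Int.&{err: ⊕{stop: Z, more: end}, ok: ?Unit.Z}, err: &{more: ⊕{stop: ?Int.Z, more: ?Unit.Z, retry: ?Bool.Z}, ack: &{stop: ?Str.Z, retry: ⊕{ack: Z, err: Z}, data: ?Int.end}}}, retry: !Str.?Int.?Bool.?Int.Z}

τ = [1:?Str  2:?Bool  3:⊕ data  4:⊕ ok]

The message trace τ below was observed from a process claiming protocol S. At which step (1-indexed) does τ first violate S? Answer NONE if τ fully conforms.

3

step 1: ?Str  ✓  state: ?Bool.μZ.…
step 2: ?Bool  ✓  state: μZ.…
step 3: got ⊕ data, protocol expects & data or & retry  ✗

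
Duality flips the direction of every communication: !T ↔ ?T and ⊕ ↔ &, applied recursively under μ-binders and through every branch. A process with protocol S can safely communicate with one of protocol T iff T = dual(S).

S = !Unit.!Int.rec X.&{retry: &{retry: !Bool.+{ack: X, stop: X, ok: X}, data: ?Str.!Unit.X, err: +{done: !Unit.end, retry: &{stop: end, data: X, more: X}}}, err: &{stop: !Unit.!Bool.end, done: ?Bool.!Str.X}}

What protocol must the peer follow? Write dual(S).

!Unit ↦ ?Unit
  !Int ↦ ?Int
    rec X ↦ rec X  (binder kept)
      &{retry,err} ↦ +{retry,err}  (external→internal)
        [retry]
          &{retry,data,err} ↦ +{retry,data,err}  (external→internal)
            [retry]
              !Bool ↦ ?Bool
                +{ack,stop,ok} ↦ &{ack,stop,ok}  (select→offer)
                  [ack]
                    X ↦ X
                  [stop]
                    X ↦ X
                  [ok]
                    X ↦ X
            [data]
              ?Str ↦ !Str
                !Unit ↦ ?Unit
                  X ↦ X
            [err]
              +{done,retry} ↦ &{done,retry}  (select→offer)
                [done]
                  !Unit ↦ ?Unit
                    end ↦ end
                [retry]
                  &{stop,data,more} ↦ +{stop,data,more}  (external→internal)
                    [stop]
                      end ↦ end
                    [data]
                      X ↦ X
                    [more]
                      X ↦ X
        [err]
          &{stop,done} ↦ +{stop,done}  (external→internal)
            [stop]
              !Unit ↦ ?Unit
                !Bool ↦ ?Bool
                  end ↦ end
            [done]
              ?Bool ↦ !Bool
                !Str ↦ ?Str
                  X ↦ X

?Unit.?Int.rec X.+{retry: +{retry: ?Bool.&{ack: X, stop: X, ok: X}, data: !Str.?Unit.X, err: &{done: ?Unit.end, retry: +{stop: end, data: X, more: X}}}, err: +{stop: ?Unit.?Bool.end, done: !Bool.?Str.X}}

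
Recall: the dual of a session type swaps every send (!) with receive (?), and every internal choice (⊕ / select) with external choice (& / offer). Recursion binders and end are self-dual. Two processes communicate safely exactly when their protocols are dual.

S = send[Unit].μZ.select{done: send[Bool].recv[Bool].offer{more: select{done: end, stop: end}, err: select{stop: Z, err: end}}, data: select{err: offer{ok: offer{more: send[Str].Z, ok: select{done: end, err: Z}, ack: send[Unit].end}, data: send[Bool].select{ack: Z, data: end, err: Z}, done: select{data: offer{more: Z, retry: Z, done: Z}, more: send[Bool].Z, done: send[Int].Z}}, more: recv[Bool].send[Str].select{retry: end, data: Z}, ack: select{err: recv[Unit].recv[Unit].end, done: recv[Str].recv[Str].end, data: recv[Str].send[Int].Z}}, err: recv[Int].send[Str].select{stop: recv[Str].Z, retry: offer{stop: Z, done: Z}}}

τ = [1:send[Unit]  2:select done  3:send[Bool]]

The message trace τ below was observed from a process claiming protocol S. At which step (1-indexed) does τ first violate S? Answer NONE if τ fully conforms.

NONE

[1] send[Unit]  ok  cont: μZ.…
[2] select done  ok  cont: send[Bool].recv[Bool].offer{more: select{done: end, stop: end}, err: select{stop: μZ.…, err: end}}
[3] send[Bool]  ok  cont: recv[Bool].offer{more: select{done: end, stop: end}, err: select{stop: μZ.…, err: end}}
trace exhausted — no violation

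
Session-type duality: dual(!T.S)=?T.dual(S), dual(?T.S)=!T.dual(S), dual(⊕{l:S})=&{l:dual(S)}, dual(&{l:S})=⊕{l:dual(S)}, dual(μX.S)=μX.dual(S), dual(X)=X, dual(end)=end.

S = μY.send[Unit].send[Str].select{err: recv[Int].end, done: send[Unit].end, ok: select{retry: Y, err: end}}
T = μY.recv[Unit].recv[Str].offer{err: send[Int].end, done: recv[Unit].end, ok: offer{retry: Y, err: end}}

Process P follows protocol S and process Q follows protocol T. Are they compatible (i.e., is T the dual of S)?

μY vs μY  ✓ (binder kept)
  send[Unit] vs recv[Unit]  ✓
    send[Str] vs recv[Str]  ✓
      select{err,done,ok} vs offer{err,done,ok}  ✓ label sets agree
        case err:
          recv[Int] vs send[Int]  ✓
            end vs end  ✓
        case done:
          send[Unit] vs recv[Unit]  ✓
            end vs end  ✓
        case ok:
          select{retry,err} vs offer{retry,err}  ✓ label sets agree
            case retry:
              Y vs Y  ✓
            case err:
              end vs end  ✓

YES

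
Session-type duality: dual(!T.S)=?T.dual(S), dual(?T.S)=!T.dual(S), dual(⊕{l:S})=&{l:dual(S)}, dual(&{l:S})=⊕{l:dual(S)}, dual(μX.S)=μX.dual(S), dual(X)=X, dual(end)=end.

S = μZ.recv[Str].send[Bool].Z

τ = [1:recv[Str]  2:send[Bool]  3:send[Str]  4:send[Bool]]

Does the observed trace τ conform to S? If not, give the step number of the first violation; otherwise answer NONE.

step 1: recv[Str]  ok  state: send[Bool].μZ.…
step 2: send[Bool]  ok  state: μZ.…
step 3: got send[Str], protocol expects recv[Str]  ✗

3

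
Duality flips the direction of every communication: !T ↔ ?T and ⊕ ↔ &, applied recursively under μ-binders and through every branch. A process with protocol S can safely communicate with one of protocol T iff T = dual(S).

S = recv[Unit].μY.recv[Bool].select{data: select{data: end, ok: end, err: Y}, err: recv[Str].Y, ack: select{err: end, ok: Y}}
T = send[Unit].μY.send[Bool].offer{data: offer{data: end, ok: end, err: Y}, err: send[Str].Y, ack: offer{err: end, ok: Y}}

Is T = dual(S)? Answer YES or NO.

YES

recv[Unit] ‖ send[Unit]  ok
  μY ‖ μY  ok (binder kept)
    recv[Bool] ‖ send[Bool]  ok
      select{data,err,ack} ‖ offer{data,err,ack}  ok same labels
        • data:
          select{data,ok,err} ‖ offer{data,ok,err}  ok same labels
            • data:
              end ‖ end  ok
            • ok:
              end ‖ end  ok
            • err:
              Y ‖ Y  ok
        • err:
          recv[Str] ‖ send[Str]  ok
            Y ‖ Y  ok
        • ack:
          select{err,ok} ‖ offer{err,ok}  ok same labels
            • err:
              end ‖ end  ok
            • ok:
              Y ‖ Y  ok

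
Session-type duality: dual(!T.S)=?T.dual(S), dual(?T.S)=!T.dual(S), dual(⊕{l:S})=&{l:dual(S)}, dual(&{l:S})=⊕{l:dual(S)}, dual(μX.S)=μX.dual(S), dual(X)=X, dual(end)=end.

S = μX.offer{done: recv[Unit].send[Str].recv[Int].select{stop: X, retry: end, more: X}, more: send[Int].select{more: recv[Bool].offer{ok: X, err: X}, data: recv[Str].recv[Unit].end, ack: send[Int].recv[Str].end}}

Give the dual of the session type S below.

μX → μX  (binder kept)
  offer{done,more} → select{done,more}  (external→internal)
    [done]
      recv[Unit] → send[Unit]
        send[Str] → recv[Str]
          recv[Int] → send[Int]
            select{stop,retry,more} → offer{stop,retry,more}  (internal→external)
              [stop]
                X ↦ X
              [retry]
                end ↦ end
              [more]
                X ↦ X
    [more]
      send[Int] → recv[Int]
        select{more,data,ack} → offer{more,data,ack}  (internal→external)
          [more]
            recv[Bool] → send[Bool]
              offer{ok,err} → select{ok,err}  (external→internal)
                [ok]
                  X ↦ X
                [err]
                  X ↦ X
          [data]
            recv[Str] → send[Str]
              recv[Unit] → send[Unit]
                end ↦ end
          [ack]
            send[Int] → recv[Int]
              recv[Str] → send[Str]
                end ↦ end

μX.select{done: send[Unit].recv[Str].send[Int].offer{stop: X, retry: end, more: X}, more: recv[Int].offer{more: send[Bool].select{ok: X, err: X}, data: send[Str].send[Unit].end, ack: recv[Int].send[Str].end}}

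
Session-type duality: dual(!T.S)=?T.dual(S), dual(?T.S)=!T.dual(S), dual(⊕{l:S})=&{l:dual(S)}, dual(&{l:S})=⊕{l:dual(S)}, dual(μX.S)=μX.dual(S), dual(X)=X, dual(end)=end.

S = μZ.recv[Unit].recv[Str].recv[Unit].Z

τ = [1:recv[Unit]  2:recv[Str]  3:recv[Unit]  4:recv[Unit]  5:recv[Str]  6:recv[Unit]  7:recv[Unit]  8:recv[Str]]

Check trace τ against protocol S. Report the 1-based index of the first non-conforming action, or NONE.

step 1: recv[Unit]  match  cont: recv[Str].recv[Unit].μZ.…
step 2: recv[Str]  match  cont: recv[Unit].μZ.…
step 3: recv[Unit]  match  cont: μZ.…
step 4: recv[Unit]  match  cont: recv[Str].recv[Unit].μZ.…
step 5: recv[Str]  match  cont: recv[Unit].μZ.…
step 6: recv[Unit]  match  cont: μZ.…
step 7: recv[Unit]  match  cont: recv[Str].recv[Unit].μZ.…
step 8: recv[Str]  match  cont: recv[Unit].μZ.…
trace exhausted — no violation

NONE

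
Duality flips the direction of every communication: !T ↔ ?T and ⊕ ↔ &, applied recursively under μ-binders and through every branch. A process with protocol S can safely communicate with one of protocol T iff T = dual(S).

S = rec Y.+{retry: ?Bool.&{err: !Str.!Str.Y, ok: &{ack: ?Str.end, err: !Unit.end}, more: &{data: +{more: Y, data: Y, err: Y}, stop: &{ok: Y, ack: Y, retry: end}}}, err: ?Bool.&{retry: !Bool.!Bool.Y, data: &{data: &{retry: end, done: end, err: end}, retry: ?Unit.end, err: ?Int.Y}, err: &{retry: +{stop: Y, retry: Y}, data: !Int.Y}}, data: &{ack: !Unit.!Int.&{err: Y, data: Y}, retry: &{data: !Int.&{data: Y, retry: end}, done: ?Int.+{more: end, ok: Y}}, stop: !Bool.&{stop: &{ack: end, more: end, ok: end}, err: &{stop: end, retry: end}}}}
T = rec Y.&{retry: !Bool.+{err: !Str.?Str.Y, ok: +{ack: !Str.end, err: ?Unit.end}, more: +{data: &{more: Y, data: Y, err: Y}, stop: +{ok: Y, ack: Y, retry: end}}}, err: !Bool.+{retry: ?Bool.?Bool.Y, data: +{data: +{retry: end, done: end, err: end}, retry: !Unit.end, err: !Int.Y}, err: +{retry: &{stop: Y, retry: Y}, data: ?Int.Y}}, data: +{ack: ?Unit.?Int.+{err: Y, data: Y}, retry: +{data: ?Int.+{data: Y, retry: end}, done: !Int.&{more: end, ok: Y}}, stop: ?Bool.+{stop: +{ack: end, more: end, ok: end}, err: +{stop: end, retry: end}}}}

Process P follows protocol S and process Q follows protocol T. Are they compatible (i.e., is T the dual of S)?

rec Y | rec Y  match (rec unchanged)
  +{retry,err,data} | &{retry,err,data}  match label sets agree
    • retry:
      ?Bool | !Bool  match
        &{err,ok,more} | +{err,ok,more}  match label sets agree
          • err:
            !Str | !Str  ✗ same direction on both sides — not dual

NO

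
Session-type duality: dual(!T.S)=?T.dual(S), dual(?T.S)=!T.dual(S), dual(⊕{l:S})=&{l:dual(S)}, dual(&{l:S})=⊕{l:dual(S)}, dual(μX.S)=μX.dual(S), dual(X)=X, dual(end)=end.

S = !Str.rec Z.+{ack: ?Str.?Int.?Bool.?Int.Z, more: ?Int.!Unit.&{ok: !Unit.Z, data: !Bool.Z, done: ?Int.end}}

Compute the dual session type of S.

!Str = ?Str
  rec Z = rec Z  (rec unchanged)
    +{ack,more} = &{ack,more}  (select→offer)
      [ack]
        ?Str = !Str
          ?Int = !Int
            ?Bool = !Bool
              ?Int = !Int
                Z ↦ Z
      [more]
        ?Int = !Int
          !Unit = ?Unit
            &{ok,data,done} = +{ok,data,done}  (external→internal)
              [ok]
                !Unit = ?Unit
                  Z ↦ Z
              [data]
                !Bool = ?Bool
                  Z ↦ Z
              [done]
                ?Int = !Int
                  end ↦ end

?Str.rec Z.&{ack: !Str.!Int.!Bool.!Int.Z, more: !Int.?Unit.+{ok: ?Unit.Z, data: ?Bool.Z, done: !Int.end}}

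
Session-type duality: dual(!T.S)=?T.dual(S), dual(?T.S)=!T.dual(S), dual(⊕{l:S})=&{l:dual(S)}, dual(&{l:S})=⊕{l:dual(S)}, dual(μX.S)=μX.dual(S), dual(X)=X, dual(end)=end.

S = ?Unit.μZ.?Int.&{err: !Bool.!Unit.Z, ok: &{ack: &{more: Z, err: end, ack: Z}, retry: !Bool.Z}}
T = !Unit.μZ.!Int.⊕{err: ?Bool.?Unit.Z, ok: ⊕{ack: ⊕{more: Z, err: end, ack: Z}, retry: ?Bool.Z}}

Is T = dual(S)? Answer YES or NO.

?Unit vs !Unit  ok
  μZ vs μZ  ok (μ self-dual)
    ?Int vs !Int  ok
      &{err,ok} vs ⊕{err,ok}  ok label sets agree
        • err:
          !Bool vs ?Bool  ok
            !Unit vs ?Unit  ok
              Z vs Z  ok
        • ok:
          &{ack,retry} vs ⊕{ack,retry}  ok label sets agree
            • ack:
              &{more,err,ack} vs ⊕{more,err,ack}  ok label sets agree
                • more:
                  Z vs Z  ok
                • err:
                  end vs end  ok
                • ack:
                  Z vs Z  ok
            • retry:
              !Bool vs ?Bool  ok
                Z vs Z  ok

YES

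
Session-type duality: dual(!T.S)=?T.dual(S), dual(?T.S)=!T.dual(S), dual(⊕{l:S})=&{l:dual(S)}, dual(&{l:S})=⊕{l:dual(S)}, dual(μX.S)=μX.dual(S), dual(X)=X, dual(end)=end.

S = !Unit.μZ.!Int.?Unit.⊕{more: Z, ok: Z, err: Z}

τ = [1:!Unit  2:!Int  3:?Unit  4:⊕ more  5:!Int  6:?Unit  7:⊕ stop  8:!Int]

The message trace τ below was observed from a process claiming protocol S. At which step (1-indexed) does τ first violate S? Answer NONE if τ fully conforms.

7

@1 !Unit  match  residual = μZ.…
@2 !Int  match  residual = ?Unit.⊕{more: μZ.…, ok: μZ.…, err: μZ.…}
@3 ?Unit  match  residual = ⊕{more: μZ.…, ok: μZ.…, err: μZ.…}
@4 ⊕ more  match  residual = μZ.…
@5 !Int  match  residual = ?Unit.⊕{more: μZ.…, ok: μZ.…, err: μZ.…}
@6 ?Unit  match  residual = ⊕{more: μZ.…, ok: μZ.…, err: μZ.…}
@7 got ⊕ stop, protocol expects ⊕ more or ⊕ ok or ⊕ err  ✗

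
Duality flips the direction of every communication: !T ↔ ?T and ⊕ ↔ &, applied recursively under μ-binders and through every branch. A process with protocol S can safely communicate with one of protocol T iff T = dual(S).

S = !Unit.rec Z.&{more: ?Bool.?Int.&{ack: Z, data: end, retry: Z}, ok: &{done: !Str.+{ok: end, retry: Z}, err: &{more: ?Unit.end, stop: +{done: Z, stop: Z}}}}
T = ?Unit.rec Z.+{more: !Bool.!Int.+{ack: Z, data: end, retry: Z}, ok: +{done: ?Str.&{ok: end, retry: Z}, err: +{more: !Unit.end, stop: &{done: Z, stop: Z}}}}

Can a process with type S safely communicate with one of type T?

!Unit | ?Unit  match
  rec Z | rec Z  match (binder kept)
    &{more,ok} | +{more,ok}  match same labels
      • more:
        ?Bool | !Bool  match
          ?Int | !Int  match
            &{ack,data,retry} | +{ack,data,retry}  match same labels
              • ack:
                Z | Z  match
              • data:
                end | end  match
              • retry:
                Z | Z  match
      • ok:
        &{done,err} | +{done,err}  match same labels
          • done:
            !Str | ?Str  match
              +{ok,retry} | &{ok,retry}  match same labels
                • ok:
                  end | end  match
                • retry:
                  Z | Z  match
          • err:
            &{more,stop} | +{more,stop}  match same labels
              • more:
                ?Unit | !Unit  match
                  end | end  match
              • stop:
                +{done,stop} | &{done,stop}  match same labels
                  • done:
                    Z | Z  match
                  • stop:
                    Z | Z  match

YES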